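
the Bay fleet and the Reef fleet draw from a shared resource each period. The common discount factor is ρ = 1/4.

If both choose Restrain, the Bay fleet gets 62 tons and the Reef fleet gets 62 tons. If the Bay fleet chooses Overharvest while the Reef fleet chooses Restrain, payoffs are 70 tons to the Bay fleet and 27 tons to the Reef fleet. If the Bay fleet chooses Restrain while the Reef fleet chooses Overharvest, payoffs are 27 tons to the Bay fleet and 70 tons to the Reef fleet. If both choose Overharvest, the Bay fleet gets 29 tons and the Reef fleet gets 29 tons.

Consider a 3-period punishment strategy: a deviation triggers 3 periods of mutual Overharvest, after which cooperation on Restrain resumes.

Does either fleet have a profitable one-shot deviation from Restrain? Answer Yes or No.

A one-shot deviation gives 70 now, then 29 for 3 periods, then back to 62.
Gain from deviating: (70−62) today; loss: (62−29) in each of the next 3 periods.
No-deviation condition: (62−29)(ρ+…+ρ^3) ≥ 70−62, i.e. ρ+…+ρ^3 ≥ 8/33.
At ρ = 1/4: ρ+…+ρ^3 = 0.3281 ≥ 0.2424.
So cooperation is sustainable.

No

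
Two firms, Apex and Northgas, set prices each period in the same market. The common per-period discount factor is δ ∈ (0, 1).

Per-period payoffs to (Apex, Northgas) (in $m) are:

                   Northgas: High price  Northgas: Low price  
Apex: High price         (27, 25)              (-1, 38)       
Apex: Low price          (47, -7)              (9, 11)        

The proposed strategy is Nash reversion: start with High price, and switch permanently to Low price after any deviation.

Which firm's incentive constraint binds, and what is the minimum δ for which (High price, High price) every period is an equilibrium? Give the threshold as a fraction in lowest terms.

Apex; δ ≥ 10/19

Apex's threshold: (47−27)/(47−9) = 10/19.
Northgas's threshold: (38−25)/(38−11) = 13/27.
10/19 > 13/27, so Apex binds and δ* = 10/19.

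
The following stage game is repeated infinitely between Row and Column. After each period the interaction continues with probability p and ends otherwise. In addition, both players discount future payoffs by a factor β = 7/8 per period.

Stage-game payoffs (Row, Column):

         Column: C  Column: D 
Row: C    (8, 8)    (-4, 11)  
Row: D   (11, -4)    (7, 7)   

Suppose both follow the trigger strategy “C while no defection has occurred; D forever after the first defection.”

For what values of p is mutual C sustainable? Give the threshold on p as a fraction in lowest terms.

With continuation probability p and discount β, the effective per-period discount factor is βp.
Grim-trigger IC: βp ≥ (11−8)/(11−7) = 3/4.
So p ≥ (3/4)/(7/8) = 6/7.

6/7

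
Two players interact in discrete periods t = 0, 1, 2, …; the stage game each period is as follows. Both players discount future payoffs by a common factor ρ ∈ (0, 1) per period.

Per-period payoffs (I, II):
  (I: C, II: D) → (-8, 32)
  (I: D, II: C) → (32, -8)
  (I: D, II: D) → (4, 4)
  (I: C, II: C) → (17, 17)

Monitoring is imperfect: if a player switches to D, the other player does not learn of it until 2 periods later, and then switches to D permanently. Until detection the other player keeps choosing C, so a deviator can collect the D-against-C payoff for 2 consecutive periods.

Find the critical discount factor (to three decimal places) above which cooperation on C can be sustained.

0.732

Deviating for the 2 undetected periods gains 32−17 = 15 per period over cooperation, then loses 17−4 = 13 per period forever once punishment starts.
Gain: 15(1 + ρ + … + ρ^1); loss: 13·ρ^2/(1−ρ).
No profitable deviation ⇔ 15(1−ρ^2) ≤ 13·ρ^2, i.e. ρ^2 ≥ 15/(15+13) = 15/28.
Hence ρ ≥ (15/28)^(1/2) ≈ 0.732.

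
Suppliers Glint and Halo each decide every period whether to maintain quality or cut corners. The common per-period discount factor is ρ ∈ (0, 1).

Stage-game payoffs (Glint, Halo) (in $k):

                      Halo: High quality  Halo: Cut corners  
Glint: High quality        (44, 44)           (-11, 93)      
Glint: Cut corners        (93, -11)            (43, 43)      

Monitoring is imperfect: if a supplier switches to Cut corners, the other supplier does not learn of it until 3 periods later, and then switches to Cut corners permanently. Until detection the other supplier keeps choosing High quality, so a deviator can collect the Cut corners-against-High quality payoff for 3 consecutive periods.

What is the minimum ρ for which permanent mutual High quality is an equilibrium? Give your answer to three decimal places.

A deviator earns 93 for 3 periods, then 43 forever; cooperating earns 44 forever. Multiplying the IC by (1−ρ):
44 ≥ 93(1−ρ^3) + 43ρ^3, so 50·ρ^3 ≥ 49 and ρ^3 ≥ 49/50.
ρ ≥ (49/50)^(1/3) ≈ 0.993.

0.993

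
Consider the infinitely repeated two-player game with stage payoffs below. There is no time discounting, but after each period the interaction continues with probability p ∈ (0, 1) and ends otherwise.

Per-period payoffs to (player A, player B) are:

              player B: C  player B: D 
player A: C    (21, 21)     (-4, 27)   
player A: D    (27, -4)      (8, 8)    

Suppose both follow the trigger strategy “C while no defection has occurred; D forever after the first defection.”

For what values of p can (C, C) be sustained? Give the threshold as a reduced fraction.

With no time discounting, the continuation probability p plays the role of the discount factor.
Grim-trigger IC: 21/(1−p) ≥ 27 + 8p/(1−p) ⇒ p ≥ (27−21)/(27−8) = 6/19.

6/19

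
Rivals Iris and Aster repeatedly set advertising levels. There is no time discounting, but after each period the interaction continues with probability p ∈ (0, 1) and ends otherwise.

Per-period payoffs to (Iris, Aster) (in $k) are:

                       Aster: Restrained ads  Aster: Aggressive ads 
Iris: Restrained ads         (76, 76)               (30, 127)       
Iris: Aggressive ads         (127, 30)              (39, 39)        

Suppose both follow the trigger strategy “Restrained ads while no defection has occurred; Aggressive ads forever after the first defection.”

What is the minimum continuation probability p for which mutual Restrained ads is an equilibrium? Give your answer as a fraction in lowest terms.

With no time discounting, the continuation probability p plays the role of the discount factor.
Grim-trigger IC: 76/(1−p) ≥ 127 + 39p/(1−p) ⇒ p ≥ (127−76)/(127−39) = 51/88.

51/88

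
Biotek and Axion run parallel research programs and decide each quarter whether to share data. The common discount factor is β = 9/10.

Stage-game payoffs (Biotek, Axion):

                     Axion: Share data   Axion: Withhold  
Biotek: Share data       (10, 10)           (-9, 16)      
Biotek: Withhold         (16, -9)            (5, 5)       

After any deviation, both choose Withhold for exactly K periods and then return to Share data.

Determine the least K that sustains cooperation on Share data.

IC: β(1−β^K)/(1−β) ≥ (16−10)/(10−5) = 6/5.
With β = 9/10: need 1 − β^K ≥ 6/5·(1−9/10)/(9/10), i.e. β^K ≤ 0.8667.
Since (9/10)^1 = 0.9000 and (9/10)^2 = 0.8100, the smallest such K is 2.

2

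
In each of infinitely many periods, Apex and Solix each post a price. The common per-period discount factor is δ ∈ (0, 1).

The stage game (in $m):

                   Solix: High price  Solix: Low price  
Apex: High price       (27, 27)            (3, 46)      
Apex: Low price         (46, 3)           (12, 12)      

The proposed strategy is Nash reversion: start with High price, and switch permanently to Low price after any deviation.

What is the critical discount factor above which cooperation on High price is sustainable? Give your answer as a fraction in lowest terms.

19/34

One-period gain from deviating is 46 − 27 = 19. The loss is 27 − 12 = 15 in every subsequent period, with present value 15·δ/(1−δ).
Deviation is unprofitable when 15·δ/(1−δ) ≥ 19, i.e. δ/(1−δ) ≥ 19/15.
Equivalently δ ≥ 19/(19+15) = 19/34.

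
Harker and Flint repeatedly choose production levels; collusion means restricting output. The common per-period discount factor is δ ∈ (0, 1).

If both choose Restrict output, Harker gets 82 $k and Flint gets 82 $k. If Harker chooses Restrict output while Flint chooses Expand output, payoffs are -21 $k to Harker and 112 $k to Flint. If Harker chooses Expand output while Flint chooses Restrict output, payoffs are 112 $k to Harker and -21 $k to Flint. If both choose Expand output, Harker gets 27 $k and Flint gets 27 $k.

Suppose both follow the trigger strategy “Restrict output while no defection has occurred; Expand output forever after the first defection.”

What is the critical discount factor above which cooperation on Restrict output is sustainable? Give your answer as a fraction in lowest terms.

6/17

One-period gain from deviating is 112 − 82 = 30. The loss is 82 − 27 = 55 in every subsequent period, with present value 55·δ/(1−δ).
Deviation is unprofitable when 55·δ/(1−δ) ≥ 30, i.e. δ/(1−δ) ≥ 6/11.
Equivalently δ ≥ 30/(30+55) = 6/17.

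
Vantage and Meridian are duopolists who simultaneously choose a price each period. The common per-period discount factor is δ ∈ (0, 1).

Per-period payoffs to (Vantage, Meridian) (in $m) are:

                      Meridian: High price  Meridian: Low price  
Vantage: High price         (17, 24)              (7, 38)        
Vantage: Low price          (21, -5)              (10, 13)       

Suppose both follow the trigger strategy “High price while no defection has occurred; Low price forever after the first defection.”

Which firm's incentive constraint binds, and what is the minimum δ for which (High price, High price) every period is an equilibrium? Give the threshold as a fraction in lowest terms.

Vantage's threshold: (21−17)/(21−10) = 4/11.
Meridian's threshold: (38−24)/(38−13) = 14/25.
4/11 < 14/25, so Meridian binds and δ* = 14/25.

Meridian; δ ≥ 14/25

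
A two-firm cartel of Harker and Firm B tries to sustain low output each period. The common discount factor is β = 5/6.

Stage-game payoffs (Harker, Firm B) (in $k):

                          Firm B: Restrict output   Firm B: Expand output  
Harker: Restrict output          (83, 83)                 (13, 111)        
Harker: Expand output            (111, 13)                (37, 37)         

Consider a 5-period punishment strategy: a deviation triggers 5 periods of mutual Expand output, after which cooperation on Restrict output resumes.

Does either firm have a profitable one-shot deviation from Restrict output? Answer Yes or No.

No

A one-shot deviation gives 111 now, then 37 for 5 periods, then back to 83.
Gain from deviating: (111−83) today; loss: (83−37) in each of the next 5 periods.
No-deviation condition: (83−37)(β+…+β^5) ≥ 111−83, i.e. β+…+β^5 ≥ 14/23.
At β = 5/6: β+…+β^5 = 2.9906 ≥ 0.6087.
So cooperation is sustainable.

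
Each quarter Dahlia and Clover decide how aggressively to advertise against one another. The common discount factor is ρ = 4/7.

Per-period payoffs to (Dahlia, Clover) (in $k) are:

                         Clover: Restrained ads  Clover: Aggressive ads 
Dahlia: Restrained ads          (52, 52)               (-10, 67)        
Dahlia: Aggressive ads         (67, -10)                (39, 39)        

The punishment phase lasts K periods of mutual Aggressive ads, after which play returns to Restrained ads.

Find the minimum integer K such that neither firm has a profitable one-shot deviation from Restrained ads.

Need Σ_{k=1}^{K} ρ^k ≥ (67−52)/(52−39) = 1.1538 at ρ = 4/7.
At K = 3 the sum is 1.0845 < 1.1538; at K = 4 it is 1.1912 ≥ 1.1538.
So the minimum punishment length is K = 4.

4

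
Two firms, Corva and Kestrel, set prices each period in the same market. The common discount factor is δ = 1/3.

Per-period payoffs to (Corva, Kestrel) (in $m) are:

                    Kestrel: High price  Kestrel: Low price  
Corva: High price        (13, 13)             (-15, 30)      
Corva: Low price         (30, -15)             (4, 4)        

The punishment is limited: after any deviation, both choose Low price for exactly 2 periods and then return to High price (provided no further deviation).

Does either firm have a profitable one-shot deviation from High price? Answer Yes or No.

Yes

Comparing payoff streams over the 3 periods until play realigns: cooperate → 13(1+δ+…+δ^2); deviate → 30 + 4(δ+…+δ^2).
Cooperation is sustained iff (13−4)(δ+…+δ^2) ≥ 30−13.
δ+…+δ^2 = 1/3·(1−(1/3)^2)/(1−1/3) = 0.4444, and (30−13)/(13−4) = 1.8889.
0.4444 < 1.8889, so cooperation is not sustainable.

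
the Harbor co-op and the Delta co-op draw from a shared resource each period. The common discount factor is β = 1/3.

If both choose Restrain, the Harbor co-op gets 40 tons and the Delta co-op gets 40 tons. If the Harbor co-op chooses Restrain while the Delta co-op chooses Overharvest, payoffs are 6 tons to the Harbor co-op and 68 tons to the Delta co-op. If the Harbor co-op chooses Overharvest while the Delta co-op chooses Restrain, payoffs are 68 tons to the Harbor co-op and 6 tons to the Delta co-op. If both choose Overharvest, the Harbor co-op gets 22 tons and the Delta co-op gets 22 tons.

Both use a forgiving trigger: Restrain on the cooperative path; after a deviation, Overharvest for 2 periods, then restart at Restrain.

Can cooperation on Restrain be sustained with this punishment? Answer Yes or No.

A one-shot deviation gives 68 now, then 22 for 2 periods, then back to 40.
Gain from deviating: (68−40) today; loss: (40−22) in each of the next 2 periods.
No-deviation condition: (40−22)(β+…+β^2) ≥ 68−40, i.e. β+…+β^2 ≥ 14/9.
At β = 1/3: β+…+β^2 = 0.4444 < 1.5556.
So cooperation is not sustainable.

No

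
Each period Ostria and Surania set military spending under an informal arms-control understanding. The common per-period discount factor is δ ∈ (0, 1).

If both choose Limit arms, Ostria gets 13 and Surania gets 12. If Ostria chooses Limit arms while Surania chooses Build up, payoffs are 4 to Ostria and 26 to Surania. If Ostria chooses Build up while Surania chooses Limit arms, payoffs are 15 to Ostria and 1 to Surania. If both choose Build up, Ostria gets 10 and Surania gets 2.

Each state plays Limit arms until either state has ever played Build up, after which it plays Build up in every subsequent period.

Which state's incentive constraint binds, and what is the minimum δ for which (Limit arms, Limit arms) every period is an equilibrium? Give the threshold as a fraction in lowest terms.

Ostria's threshold: (15−13)/(15−10) = 2/5.
Surania's threshold: (26−12)/(26−2) = 7/12.
2/5 < 7/12, so Surania binds and δ* = 7/12.

Surania; δ ≥ 7/12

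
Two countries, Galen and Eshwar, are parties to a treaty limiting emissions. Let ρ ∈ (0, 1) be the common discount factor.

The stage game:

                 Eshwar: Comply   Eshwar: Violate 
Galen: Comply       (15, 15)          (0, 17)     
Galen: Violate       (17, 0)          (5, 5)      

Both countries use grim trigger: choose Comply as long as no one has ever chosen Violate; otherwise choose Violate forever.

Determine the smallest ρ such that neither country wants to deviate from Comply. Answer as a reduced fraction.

Under grim trigger the critical discount factor is (T−C)/(T−P) with T = 17, C = 15, P = 5.
ρ* = (17−15)/(17−5) = 2/12 = 1/6.

1/6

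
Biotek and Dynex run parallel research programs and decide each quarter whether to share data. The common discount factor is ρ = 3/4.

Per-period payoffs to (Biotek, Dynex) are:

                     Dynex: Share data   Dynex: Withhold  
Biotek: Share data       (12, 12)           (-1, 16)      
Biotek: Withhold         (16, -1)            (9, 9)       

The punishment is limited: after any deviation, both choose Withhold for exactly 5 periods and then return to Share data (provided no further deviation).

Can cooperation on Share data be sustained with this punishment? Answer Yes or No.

Comparing payoff streams over the 6 periods until play realigns: cooperate → 12(1+ρ+…+ρ^5); deviate → 16 + 9(ρ+…+ρ^5).
Cooperation is sustained iff (12−9)(ρ+…+ρ^5) ≥ 16−12.
ρ+…+ρ^5 = 3/4·(1−(3/4)^5)/(1−3/4) = 2.2881, and (16−12)/(12−9) = 1.3333.
2.2881 ≥ 1.3333, so cooperation is sustainable.

Yes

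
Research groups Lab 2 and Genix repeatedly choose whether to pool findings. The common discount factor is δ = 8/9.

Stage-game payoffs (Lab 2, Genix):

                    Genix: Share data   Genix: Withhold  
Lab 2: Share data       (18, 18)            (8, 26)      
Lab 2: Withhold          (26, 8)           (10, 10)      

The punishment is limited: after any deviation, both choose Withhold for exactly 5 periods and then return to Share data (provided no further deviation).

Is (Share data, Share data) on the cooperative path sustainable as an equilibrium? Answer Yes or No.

A one-shot deviation gives 26 now, then 10 for 5 periods, then back to 18.
Gain from deviating: (26−18) today; loss: (18−10) in each of the next 5 periods.
No-deviation condition: (18−10)(δ+…+δ^5) ≥ 26−18, i.e. δ+…+δ^5 ≥ 1.
At δ = 8/9: δ+…+δ^5 = 3.5606 ≥ 1.0000.
So cooperation is sustainable.

Yes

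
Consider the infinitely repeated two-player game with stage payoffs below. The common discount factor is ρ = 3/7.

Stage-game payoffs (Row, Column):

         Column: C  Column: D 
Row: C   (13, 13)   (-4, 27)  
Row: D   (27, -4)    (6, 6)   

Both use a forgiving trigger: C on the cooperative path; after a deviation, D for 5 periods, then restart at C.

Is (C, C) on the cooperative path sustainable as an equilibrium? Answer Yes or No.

No

Comparing payoff streams over the 6 periods until play realigns: cooperate → 13(1+ρ+…+ρ^5); deviate → 27 + 6(ρ+…+ρ^5).
Cooperation is sustained iff (13−6)(ρ+…+ρ^5) ≥ 27−13.
ρ+…+ρ^5 = 3/7·(1−(3/7)^5)/(1−3/7) = 0.7392, and (27−13)/(13−6) = 2.0000.
0.7392 < 2.0000, so cooperation is not sustainable.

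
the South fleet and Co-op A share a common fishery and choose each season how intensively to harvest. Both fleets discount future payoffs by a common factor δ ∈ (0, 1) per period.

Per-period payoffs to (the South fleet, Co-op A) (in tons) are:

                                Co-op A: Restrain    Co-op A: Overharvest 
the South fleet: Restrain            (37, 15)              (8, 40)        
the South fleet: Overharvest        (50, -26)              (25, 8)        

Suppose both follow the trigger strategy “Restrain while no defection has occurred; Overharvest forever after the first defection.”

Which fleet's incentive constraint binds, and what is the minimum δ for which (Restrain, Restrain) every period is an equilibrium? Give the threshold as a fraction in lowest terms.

Co-op A; δ ≥ 25/32

For the South fleet: deviation gain 50−37 = 13, per-period punishment loss 37−25 = 12. IC gives δ ≥ 13/25.
For Co-op A: gain 25, loss 7 per period, so δ ≥ 25/32.
The tighter constraint is Co-op A's, so cooperation needs δ ≥ 25/32.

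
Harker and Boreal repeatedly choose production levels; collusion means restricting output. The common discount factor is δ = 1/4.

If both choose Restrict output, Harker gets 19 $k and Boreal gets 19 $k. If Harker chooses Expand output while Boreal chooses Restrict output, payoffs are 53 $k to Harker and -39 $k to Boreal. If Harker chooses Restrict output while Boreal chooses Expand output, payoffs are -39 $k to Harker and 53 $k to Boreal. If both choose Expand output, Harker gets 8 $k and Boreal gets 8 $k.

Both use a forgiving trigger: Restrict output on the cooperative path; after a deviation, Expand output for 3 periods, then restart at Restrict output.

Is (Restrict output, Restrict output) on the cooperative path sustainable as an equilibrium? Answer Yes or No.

No

IC: δ+…+δ^3 ≥ (53−19)/(19−8) = 34/11.
At δ = 1/4: partial sum = 0.3281 < 3.0909. Cooperation not sustainable.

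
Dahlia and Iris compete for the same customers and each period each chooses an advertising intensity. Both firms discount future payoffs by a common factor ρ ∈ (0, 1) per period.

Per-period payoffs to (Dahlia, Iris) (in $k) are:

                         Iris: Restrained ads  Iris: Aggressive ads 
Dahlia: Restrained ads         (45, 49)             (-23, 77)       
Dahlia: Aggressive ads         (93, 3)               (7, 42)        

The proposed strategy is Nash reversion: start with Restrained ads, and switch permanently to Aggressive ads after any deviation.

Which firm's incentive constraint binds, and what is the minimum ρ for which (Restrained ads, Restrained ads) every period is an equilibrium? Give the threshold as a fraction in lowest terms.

Iris; ρ ≥ 4/5

Dahlia's threshold: (93−45)/(93−7) = 24/43.
Iris's threshold: (77−49)/(77−42) = 4/5.
24/43 < 4/5, so Iris binds and ρ* = 4/5.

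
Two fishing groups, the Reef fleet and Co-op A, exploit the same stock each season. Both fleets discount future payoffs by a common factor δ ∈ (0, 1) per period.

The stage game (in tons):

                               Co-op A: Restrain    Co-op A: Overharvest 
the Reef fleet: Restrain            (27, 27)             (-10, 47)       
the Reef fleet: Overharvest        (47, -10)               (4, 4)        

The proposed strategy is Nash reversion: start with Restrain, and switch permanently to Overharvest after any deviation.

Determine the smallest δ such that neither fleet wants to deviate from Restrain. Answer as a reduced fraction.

20/43

27/(1−δ) ≥ 47 + 4δ/(1−δ)
27 ≥ 47 − 43δ
δ ≥ 20/43.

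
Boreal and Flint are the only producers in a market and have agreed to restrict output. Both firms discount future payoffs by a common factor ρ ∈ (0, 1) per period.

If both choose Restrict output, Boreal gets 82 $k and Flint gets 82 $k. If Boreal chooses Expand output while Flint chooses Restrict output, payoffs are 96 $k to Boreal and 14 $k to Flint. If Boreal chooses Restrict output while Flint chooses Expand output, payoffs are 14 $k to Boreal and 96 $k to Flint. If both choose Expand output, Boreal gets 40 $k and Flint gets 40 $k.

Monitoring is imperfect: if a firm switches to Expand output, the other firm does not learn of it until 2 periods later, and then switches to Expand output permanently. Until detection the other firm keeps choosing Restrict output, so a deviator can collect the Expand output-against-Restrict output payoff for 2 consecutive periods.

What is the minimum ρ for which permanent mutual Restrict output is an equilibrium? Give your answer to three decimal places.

Deviating for the 2 undetected periods gains 96−82 = 14 per period over cooperation, then loses 82−40 = 42 per period forever once punishment starts.
Gain: 14(1 + ρ + … + ρ^1); loss: 42·ρ^2/(1−ρ).
No profitable deviation ⇔ 14(1−ρ^2) ≤ 42·ρ^2, i.e. ρ^2 ≥ 14/(14+42) = 1/4.
Hence ρ ≥ (1/4)^(1/2) ≈ 0.500.

0.500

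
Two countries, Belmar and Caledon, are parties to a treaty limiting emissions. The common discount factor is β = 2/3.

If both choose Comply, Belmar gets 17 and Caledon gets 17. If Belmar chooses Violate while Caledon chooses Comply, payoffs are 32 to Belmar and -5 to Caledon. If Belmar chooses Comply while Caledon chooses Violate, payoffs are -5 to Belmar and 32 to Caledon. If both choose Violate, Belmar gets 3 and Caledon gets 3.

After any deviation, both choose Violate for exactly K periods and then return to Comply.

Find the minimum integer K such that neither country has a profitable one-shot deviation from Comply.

IC: β(1−β^K)/(1−β) ≥ (32−17)/(17−3) = 15/14.
With β = 2/3: need 1 − β^K ≥ 15/14·(1−2/3)/(2/3), i.e. β^K ≤ 0.4643.
Since (2/3)^1 = 0.6667 and (2/3)^2 = 0.4444, the smallest such K is 2.

2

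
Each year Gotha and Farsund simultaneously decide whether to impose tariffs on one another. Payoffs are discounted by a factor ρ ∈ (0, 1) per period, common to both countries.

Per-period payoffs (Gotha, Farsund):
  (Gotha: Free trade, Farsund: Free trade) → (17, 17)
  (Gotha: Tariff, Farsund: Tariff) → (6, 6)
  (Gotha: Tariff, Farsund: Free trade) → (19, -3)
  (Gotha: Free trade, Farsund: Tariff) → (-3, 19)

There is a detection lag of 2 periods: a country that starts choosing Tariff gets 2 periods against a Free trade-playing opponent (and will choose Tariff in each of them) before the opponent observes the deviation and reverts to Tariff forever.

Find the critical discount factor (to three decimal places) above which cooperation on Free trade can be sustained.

0.392

A deviator earns 19 for 2 periods, then 6 forever; cooperating earns 17 forever. Multiplying the IC by (1−ρ):
17 ≥ 19(1−ρ^2) + 6ρ^2, so 13·ρ^2 ≥ 2 and ρ^2 ≥ 2/13.
ρ ≥ (2/13)^(1/2) ≈ 0.392.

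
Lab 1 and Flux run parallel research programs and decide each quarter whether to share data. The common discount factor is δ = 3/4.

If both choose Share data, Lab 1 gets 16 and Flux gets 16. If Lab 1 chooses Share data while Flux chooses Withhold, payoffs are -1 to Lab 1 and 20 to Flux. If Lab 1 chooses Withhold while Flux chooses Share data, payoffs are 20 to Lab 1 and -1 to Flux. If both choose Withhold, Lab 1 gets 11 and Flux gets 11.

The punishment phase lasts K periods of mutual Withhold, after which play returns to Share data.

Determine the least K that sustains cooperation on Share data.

IC: δ(1−δ^K)/(1−δ) ≥ (20−16)/(16−11) = 4/5.
With δ = 3/4: need 1 − δ^K ≥ 4/5·(1−3/4)/(3/4), i.e. δ^K ≤ 0.7333.
Since (3/4)^1 = 0.7500 and (3/4)^2 = 0.5625, the smallest such K is 2.

2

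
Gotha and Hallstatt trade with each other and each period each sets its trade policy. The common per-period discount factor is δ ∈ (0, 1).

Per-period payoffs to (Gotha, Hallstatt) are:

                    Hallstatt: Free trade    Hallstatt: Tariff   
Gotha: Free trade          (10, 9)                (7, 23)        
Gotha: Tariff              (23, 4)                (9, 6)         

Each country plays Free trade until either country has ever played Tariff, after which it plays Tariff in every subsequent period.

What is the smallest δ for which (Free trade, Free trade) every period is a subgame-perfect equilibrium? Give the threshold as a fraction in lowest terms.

Gotha's threshold: (23−10)/(23−9) = 13/14.
Hallstatt's threshold: (23−9)/(23−6) = 14/17.
13/14 > 14/17, so Gotha binds and δ* = 13/14.

13/14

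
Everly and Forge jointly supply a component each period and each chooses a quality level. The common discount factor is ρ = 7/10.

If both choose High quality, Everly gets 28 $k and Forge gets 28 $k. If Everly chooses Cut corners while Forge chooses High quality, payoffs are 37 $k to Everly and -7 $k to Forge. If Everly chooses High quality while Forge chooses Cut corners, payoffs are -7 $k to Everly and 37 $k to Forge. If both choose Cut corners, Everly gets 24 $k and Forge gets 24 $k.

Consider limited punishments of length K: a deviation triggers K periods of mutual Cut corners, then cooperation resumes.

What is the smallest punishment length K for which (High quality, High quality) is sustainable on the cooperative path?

Need Σ_{k=1}^{K} ρ^k ≥ (37−28)/(28−24) = 2.2500 at ρ = 7/10.
At K = 9 the sum is 2.2392 < 2.2500; at K = 10 it is 2.2674 ≥ 2.2500.
So the minimum punishment length is K = 10.

10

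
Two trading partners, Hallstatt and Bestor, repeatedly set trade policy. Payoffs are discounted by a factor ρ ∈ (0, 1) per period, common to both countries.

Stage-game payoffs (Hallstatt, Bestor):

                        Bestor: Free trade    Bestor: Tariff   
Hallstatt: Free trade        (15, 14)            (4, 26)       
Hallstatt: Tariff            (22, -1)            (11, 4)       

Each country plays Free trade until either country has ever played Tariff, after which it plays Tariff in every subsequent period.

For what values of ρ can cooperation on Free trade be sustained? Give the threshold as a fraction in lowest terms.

For Hallstatt: deviation gain 22−15 = 7, per-period punishment loss 15−11 = 4. IC gives ρ ≥ 7/11.
For Bestor: gain 12, loss 10 per period, so ρ ≥ 12/22 = 6/11.
The tighter constraint is Hallstatt's, so cooperation needs ρ ≥ 7/11.

7/11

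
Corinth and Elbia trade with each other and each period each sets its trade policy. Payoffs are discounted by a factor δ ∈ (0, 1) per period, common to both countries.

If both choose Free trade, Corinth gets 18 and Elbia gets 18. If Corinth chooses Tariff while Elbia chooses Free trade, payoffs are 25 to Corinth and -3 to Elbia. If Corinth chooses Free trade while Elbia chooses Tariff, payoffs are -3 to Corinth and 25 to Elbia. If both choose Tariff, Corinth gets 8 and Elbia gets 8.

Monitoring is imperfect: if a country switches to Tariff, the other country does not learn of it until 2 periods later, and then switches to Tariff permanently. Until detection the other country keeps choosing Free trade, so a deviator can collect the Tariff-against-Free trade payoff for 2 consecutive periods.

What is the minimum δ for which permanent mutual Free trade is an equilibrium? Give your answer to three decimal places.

Deviating for the 2 undetected periods gains 25−18 = 7 per period over cooperation, then loses 18−8 = 10 per period forever once punishment starts.
Gain: 7(1 + δ + … + δ^1); loss: 10·δ^2/(1−δ).
No profitable deviation ⇔ 7(1−δ^2) ≤ 10·δ^2, i.e. δ^2 ≥ 7/(7+10) = 7/17.
Hence δ ≥ (7/17)^(1/2) ≈ 0.642.

0.642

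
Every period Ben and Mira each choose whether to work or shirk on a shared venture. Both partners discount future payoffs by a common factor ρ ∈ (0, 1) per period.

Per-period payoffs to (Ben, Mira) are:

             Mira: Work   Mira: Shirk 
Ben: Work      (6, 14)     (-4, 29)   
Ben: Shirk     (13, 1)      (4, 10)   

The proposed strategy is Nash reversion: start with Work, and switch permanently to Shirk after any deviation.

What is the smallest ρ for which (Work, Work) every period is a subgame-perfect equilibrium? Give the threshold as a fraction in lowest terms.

15/19

Ben: cooperation gives 6 each period; deviation gives 13 once then 4 forever.
  6/(1−ρ) ≥ 13 + 4ρ/(1−ρ) ⇒ ρ ≥ 7/9.
Mira: cooperation gives 14 each period; deviation gives 29 once then 10 forever.
  ρ ≥ 15/19.
Both must hold, so the binding constraint is Mira's: ρ ≥ 15/19.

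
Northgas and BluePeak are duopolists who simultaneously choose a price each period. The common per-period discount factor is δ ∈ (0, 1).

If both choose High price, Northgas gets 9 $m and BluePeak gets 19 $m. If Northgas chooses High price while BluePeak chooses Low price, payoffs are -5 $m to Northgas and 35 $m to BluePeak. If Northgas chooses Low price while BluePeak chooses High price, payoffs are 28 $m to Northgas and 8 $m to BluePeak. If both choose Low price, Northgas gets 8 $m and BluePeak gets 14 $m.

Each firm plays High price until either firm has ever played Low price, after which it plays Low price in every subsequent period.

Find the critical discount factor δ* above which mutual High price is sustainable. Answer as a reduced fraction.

19/20

Northgas's threshold: (28−9)/(28−8) = 19/20.
BluePeak's threshold: (35−19)/(35−14) = 16/21.
19/20 > 16/21, so Northgas binds and δ* = 19/20.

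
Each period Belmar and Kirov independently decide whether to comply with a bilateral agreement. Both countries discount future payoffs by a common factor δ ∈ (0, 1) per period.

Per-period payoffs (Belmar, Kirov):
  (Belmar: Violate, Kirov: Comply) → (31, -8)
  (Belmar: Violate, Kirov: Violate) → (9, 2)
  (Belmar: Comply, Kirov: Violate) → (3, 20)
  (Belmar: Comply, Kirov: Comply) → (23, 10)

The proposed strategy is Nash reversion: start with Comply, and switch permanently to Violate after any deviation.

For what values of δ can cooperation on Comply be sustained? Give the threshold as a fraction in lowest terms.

Belmar: cooperation gives 23 each period; deviation gives 31 once then 9 forever.
  23/(1−δ) ≥ 31 + 9δ/(1−δ) ⇒ δ ≥ 8/22 = 4/11.
Kirov: cooperation gives 10 each period; deviation gives 20 once then 2 forever.
  δ ≥ 10/18 = 5/9.
Both must hold, so the binding constraint is Kirov's: δ ≥ 5/9.

5/9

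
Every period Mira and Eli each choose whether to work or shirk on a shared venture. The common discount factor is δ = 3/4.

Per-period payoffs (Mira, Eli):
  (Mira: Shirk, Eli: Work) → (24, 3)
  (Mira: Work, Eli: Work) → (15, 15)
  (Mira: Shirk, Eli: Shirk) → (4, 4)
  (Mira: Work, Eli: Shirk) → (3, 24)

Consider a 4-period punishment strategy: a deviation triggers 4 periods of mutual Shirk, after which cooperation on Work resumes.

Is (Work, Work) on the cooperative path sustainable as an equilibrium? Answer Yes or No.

Yes

A one-shot deviation gives 24 now, then 4 for 4 periods, then back to 15.
Gain from deviating: (24−15) today; loss: (15−4) in each of the next 4 periods.
No-deviation condition: (15−4)(δ+…+δ^4) ≥ 24−15, i.e. δ+…+δ^4 ≥ 9/11.
At δ = 3/4: δ+…+δ^4 = 2.0508 ≥ 0.8182.
So cooperation is sustainable.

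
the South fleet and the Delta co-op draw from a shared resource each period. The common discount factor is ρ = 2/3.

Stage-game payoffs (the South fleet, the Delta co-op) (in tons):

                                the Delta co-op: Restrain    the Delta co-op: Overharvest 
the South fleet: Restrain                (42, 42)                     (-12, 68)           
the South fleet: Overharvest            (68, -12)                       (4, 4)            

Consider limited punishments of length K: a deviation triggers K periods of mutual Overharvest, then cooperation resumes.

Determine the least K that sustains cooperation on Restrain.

IC: ρ(1−ρ^K)/(1−ρ) ≥ (68−42)/(42−4) = 13/19.
With ρ = 2/3: need 1 − ρ^K ≥ 13/19·(1−2/3)/(2/3), i.e. ρ^K ≤ 0.6579.
Since (2/3)^1 = 0.6667 and (2/3)^2 = 0.4444, the smallest such K is 2.

2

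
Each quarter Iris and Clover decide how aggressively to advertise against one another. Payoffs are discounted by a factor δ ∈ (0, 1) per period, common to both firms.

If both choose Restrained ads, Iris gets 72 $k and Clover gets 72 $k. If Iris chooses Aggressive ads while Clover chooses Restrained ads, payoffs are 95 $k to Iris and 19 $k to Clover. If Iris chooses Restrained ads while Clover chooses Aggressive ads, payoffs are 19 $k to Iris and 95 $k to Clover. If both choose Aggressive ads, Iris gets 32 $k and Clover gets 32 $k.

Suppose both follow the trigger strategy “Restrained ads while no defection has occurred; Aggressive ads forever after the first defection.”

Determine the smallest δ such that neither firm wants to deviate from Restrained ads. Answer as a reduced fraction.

72/(1−δ) ≥ 95 + 32δ/(1−δ)
72 ≥ 95 − 63δ
δ ≥ 23/63.

23/63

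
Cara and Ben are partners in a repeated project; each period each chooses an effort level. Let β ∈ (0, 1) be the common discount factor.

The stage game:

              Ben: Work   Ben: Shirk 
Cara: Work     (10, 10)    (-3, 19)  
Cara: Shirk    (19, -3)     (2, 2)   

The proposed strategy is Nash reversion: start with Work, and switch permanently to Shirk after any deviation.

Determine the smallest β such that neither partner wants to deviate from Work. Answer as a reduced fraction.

9/17

One-period gain from deviating is 19 − 10 = 9. The loss is 10 − 2 = 8 in every subsequent period, with present value 8·β/(1−β).
Deviation is unprofitable when 8·β/(1−β) ≥ 9, i.e. β/(1−β) ≥ 9/8.
Equivalently β ≥ 9/(9+8) = 9/17.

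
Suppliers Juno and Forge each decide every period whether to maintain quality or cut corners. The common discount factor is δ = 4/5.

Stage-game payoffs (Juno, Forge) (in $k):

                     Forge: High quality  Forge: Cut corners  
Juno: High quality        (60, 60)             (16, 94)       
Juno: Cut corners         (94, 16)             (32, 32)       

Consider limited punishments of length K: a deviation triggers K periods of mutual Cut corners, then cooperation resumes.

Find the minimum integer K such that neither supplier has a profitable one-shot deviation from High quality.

2

No profitable deviation requires (60−32)(δ+…+δ^K) ≥ 94−60, i.e. δ+…+δ^K ≥ 17/14 ≈ 1.2143.
With δ = 4/5, the partial sums are K=1: 0.8000, K=2: 1.4400.
K = 2 is the first length at which the sum reaches 1.2143.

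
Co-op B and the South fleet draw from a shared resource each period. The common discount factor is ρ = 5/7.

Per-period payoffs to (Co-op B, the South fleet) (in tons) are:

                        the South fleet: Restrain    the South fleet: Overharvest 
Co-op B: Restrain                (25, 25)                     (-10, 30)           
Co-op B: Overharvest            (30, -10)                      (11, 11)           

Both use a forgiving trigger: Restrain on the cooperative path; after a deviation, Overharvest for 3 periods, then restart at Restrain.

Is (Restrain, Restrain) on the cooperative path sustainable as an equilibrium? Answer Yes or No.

Yes

A one-shot deviation gives 30 now, then 11 for 3 periods, then back to 25.
Gain from deviating: (30−25) today; loss: (25−11) in each of the next 3 periods.
No-deviation condition: (25−11)(ρ+…+ρ^3) ≥ 30−25, i.e. ρ+…+ρ^3 ≥ 5/14.
At ρ = 5/7: ρ+…+ρ^3 = 1.5889 ≥ 0.3571.
So cooperation is sustainable.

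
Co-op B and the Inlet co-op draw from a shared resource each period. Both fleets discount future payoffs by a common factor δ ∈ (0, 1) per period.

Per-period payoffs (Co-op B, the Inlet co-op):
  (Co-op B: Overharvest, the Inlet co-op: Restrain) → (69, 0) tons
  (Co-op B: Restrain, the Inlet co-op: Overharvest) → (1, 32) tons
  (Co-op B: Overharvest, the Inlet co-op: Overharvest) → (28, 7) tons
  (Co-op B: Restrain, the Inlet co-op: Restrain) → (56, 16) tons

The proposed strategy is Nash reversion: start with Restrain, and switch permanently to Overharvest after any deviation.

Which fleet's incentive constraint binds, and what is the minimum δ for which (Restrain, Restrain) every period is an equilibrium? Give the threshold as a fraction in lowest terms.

Co-op B: cooperation gives 56 each period; deviation gives 69 once then 28 forever.
  56/(1−δ) ≥ 69 + 28δ/(1−δ) ⇒ δ ≥ 13/41.
the Inlet co-op: cooperation gives 16 each period; deviation gives 32 once then 7 forever.
  δ ≥ 16/25.
Both must hold, so the binding constraint is the Inlet co-op's: δ ≥ 16/25.

the Inlet co-op; δ ≥ 16/25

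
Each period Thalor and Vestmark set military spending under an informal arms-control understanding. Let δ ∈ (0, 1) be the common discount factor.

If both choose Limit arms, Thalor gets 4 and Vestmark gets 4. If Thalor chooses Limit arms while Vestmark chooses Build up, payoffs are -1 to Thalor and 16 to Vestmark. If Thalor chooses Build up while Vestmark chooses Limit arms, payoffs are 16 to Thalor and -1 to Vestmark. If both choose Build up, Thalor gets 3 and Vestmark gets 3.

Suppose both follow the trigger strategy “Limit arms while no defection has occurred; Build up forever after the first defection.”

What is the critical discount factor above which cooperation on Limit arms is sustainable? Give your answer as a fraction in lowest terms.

4/(1−δ) ≥ 16 + 3δ/(1−δ)
4 ≥ 16 − 13δ
δ ≥ 12/13.

12/13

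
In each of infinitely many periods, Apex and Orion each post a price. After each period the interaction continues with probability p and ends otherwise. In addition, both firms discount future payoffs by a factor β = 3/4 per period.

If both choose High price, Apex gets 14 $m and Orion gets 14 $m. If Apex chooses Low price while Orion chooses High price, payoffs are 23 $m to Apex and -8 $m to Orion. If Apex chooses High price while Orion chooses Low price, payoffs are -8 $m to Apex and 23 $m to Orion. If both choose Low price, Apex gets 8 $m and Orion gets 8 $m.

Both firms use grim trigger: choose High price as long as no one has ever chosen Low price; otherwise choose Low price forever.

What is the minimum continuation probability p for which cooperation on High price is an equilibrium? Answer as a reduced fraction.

With continuation probability p and discount β, the effective per-period discount factor is βp.
Grim-trigger IC: βp ≥ (23−14)/(23−8) = 3/5.
So p ≥ (3/5)/(3/4) = 4/5.

4/5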